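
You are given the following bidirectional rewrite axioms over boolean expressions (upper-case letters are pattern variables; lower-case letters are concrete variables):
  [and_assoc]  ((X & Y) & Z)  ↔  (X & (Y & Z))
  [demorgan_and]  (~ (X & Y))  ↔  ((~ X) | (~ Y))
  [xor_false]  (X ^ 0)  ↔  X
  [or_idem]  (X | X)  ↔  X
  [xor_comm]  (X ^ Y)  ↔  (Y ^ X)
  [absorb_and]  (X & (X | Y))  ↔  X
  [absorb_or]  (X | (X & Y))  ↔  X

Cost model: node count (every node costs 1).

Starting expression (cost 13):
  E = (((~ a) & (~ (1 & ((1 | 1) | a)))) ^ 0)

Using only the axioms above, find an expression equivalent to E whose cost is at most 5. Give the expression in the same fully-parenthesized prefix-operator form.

((~ a) & (~ 1))   [cost 5]

step 1: or_idem (→) rewrites (1 | 1) into 1, now (((~ a) & (~ (1 & (1 | a)))) ^ 0)
step 2: xor_false (→) rewrites (((~ a) & (~ (1 & (1 | a)))) ^ 0) into ((~ a) & (~ (1 & (1 | a))))
step 3: absorb_and (→) rewrites (1 & (1 | a)) into 1, reaching cost 5 (bound 5)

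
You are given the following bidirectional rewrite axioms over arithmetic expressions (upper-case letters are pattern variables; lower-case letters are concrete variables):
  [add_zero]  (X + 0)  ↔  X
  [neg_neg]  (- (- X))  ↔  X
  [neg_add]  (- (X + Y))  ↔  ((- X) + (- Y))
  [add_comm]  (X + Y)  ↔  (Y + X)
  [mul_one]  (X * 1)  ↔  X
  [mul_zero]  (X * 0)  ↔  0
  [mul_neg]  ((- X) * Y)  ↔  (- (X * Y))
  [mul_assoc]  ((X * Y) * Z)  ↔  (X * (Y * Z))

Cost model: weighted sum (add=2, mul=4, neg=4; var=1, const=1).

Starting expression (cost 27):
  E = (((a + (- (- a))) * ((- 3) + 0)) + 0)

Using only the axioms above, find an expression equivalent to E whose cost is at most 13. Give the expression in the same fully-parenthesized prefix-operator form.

1. [neg_neg →] (- (- a))  →  a;  E = (((a + a) * ((- 3) + 0)) + 0)
2. [add_zero →] (((a + a) * ((- 3) + 0)) + 0)  →  ((a + a) * ((- 3) + 0))
3. [add_zero →] ((- 3) + 0)  →  (- 3);  cost 13 ≤ 13, done

((a + a) * (- 3))   [cost 13]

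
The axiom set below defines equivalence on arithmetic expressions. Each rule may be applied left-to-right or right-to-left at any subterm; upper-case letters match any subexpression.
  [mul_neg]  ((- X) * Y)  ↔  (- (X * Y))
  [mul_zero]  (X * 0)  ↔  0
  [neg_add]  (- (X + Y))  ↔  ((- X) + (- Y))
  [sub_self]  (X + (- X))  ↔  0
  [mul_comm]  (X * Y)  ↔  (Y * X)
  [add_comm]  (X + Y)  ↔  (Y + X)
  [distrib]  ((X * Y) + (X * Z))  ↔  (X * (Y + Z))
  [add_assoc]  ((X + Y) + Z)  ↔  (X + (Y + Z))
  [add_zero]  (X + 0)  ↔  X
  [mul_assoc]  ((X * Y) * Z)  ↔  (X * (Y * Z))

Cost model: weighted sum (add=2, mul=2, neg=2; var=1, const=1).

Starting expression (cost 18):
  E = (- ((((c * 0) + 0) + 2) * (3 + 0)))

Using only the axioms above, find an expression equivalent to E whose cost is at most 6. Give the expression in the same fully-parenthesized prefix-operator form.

(1) ((c * 0) + 0)  =[add_zero →]=  (c * 0)    ⊢ (- (((c * 0) + 2) * (3 + 0)))
(2) (c * 0)  =[mul_zero →]=  0    ⊢ (- ((0 + 2) * (3 + 0)))
(3) (0 + 2)  =[add_comm →]=  (2 + 0)    ⊢ (- ((2 + 0) * (3 + 0)))
(4) (2 + 0)  =[add_zero →]=  2    ⊢ (- (2 * (3 + 0)))
(5) (3 + 0)  =[add_zero →]=  3    ⊢ cost 6, within 6

(- (2 * 3))   [cost 6]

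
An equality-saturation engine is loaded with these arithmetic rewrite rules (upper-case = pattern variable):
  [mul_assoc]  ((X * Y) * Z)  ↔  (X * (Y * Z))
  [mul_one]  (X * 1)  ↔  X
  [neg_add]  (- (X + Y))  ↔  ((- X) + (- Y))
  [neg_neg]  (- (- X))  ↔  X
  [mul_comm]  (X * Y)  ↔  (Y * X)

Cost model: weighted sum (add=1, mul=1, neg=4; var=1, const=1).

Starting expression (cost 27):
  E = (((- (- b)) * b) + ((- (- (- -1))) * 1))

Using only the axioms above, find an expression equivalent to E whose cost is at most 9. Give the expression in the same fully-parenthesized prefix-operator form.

((b * b) + (- -1))   [cost 9]

1. [mul_one →] ((- (- (- -1))) * 1)  →  (- (- (- -1)));  E = (((- (- b)) * b) + (- (- (- -1))))
2. [neg_neg →] (- (- b))  →  b;  E = ((b * b) + (- (- (- -1))))
3. [neg_neg →] (- (- (- -1)))  →  (- -1);  cost 9 ≤ 9, done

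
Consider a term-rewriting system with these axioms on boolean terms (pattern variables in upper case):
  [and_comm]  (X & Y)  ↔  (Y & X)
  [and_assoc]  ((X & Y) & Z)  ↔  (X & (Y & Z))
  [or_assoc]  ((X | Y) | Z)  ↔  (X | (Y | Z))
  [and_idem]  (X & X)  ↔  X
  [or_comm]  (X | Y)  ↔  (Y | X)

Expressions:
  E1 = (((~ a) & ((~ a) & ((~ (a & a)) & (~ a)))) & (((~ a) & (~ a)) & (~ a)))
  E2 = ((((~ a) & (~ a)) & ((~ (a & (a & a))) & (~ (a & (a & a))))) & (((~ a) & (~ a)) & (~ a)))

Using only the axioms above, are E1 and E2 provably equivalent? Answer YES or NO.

step 1: and_idem (→) rewrites (a & a) into a, now (((~ a) & ((~ a) & ((~ a) & (~ a)))) & (((~ a) & (~ a)) & (~ a)))
step 2: and_idem (→) rewrites ((~ a) & (~ a)) into (~ a), now (((~ a) & ((~ a) & ((~ a) & (~ a)))) & ((~ a) & (~ a)))
step 3: and_idem (→) rewrites ((~ a) & (~ a)) into (~ a), now (((~ a) & ((~ a) & (~ a))) & ((~ a) & (~ a)))
step 4: and_idem (→) rewrites ((~ a) & (~ a)) into (~ a), now (((~ a) & (~ a)) & ((~ a) & (~ a)))
step 5: and_idem (→) rewrites ((~ a) & (~ a)) into (~ a), now ((~ a) & ((~ a) & (~ a)))
step 6: and_idem (→) rewrites ((~ a) & (~ a)) into (~ a), now ((~ a) & (~ a))
step 7: and_idem (←) rewrites (~ a) into ((~ a) & (~ a)), now (((~ a) & (~ a)) & (~ a))
step 8: and_idem (←) rewrites (((~ a) & (~ a)) & (~ a)) into ((((~ a) & (~ a)) & (~ a)) & (((~ a) & (~ a)) & (~ a)))
step 9: and_idem (←) rewrites a into (a & a), now ((((~ a) & (~ a)) & (~ (a & a))) & (((~ a) & (~ a)) & (~ a)))
step 10: and_idem (←) rewrites a into (a & a), now ((((~ a) & (~ a)) & (~ (a & (a & a)))) & (((~ a) & (~ a)) & (~ a)))
step 11: and_idem (←) rewrites (~ (a & (a & a))) into ((~ (a & (a & a))) & (~ (a & (a & a)))), which is E2

YES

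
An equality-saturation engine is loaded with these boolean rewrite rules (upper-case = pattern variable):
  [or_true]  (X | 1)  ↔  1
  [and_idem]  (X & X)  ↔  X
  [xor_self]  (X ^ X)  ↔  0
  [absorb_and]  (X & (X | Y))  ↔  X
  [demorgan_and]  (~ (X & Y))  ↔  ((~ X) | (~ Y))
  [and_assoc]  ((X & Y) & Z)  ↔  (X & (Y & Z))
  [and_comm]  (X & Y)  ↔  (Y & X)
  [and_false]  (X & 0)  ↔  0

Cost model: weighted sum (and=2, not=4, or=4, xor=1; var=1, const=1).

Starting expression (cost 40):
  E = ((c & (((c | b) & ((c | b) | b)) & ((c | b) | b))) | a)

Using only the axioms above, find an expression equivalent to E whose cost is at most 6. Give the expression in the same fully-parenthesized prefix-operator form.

(c | a)   [cost 6]

1. [absorb_and →] ((c | b) & ((c | b) | b))  →  (c | b);  E = ((c & ((c | b) & ((c | b) | b))) | a)
2. [absorb_and →] ((c | b) & ((c | b) | b))  →  (c | b);  E = ((c & (c | b)) | a)
3. [absorb_and →] (c & (c | b))  →  c;  cost 6 ≤ 6, done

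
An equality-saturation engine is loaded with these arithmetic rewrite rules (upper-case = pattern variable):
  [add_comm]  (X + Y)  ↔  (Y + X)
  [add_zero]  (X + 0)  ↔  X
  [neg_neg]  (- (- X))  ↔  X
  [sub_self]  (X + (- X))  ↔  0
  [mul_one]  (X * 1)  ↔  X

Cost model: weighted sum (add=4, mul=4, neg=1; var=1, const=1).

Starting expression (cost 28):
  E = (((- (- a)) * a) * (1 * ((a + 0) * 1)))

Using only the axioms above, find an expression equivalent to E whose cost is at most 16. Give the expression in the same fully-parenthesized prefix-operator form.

step 1: add_zero (→) rewrites (a + 0) into a, now (((- (- a)) * a) * (1 * (a * 1)))
step 2: neg_neg (→) rewrites (- (- a)) into a, now ((a * a) * (1 * (a * 1)))
step 3: mul_one (→) rewrites (a * 1) into a, reaching cost 16 (bound 16)

((a * a) * (1 * a))   [cost 16]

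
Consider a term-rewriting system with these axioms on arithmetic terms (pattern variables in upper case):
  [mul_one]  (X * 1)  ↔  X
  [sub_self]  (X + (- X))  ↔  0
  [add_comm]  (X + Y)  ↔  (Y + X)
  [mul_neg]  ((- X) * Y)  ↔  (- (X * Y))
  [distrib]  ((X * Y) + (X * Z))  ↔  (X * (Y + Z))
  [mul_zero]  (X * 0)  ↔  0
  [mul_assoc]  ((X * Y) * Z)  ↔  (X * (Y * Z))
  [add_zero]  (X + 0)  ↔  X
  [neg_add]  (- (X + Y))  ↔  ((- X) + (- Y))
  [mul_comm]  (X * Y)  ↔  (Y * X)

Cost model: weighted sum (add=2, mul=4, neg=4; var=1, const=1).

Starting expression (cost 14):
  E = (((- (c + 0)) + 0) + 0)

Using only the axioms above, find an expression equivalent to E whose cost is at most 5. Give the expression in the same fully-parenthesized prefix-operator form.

(1) ((- (c + 0)) + 0)  =[add_zero →]=  (- (c + 0))    ⊢ ((- (c + 0)) + 0)
(2) (c + 0)  =[add_zero →]=  c    ⊢ ((- c) + 0)
(3) ((- c) + 0)  =[add_zero →]=  (- c)    ⊢ cost 5, within 5

(- c)   [cost 5]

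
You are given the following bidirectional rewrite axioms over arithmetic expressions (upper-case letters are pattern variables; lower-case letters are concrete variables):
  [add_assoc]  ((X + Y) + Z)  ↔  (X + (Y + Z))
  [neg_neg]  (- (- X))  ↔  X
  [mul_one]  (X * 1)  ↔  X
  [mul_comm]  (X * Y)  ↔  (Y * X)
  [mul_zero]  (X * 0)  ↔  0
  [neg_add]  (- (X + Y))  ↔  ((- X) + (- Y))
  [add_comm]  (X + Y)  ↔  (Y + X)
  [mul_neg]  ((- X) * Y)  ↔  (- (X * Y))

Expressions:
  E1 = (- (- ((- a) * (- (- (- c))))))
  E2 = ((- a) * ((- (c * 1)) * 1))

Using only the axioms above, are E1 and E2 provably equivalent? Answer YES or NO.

1. [neg_neg →] (- (- ((- a) * (- (- (- c))))))  →  ((- a) * (- (- (- c))))
2. [mul_comm →] ((- a) * (- (- (- c))))  →  ((- (- (- c))) * (- a))
3. [neg_neg →] (- (- (- c)))  →  (- c);  E1 = ((- c) * (- a))
4. [mul_one ←] (- c)  →  ((- c) * 1);  E1 = (((- c) * 1) * (- a))
5. [mul_one ←] c  →  (c * 1);  E1 = (((- (c * 1)) * 1) * (- a))
6. [mul_comm →] (((- (c * 1)) * 1) * (- a))  →  ((- a) * ((- (c * 1)) * 1));  this is E2

YES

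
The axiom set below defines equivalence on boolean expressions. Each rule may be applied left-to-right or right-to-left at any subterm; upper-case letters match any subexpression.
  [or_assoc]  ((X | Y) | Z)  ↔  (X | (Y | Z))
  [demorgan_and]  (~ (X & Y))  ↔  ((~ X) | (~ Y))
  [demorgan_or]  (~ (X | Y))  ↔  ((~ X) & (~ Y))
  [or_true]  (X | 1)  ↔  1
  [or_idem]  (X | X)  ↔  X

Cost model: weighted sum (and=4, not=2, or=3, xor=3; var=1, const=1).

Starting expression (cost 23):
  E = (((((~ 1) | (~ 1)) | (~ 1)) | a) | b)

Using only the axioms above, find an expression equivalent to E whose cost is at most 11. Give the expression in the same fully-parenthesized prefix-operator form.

1. [or_assoc →] (((((~ 1) | (~ 1)) | (~ 1)) | a) | b)  →  ((((~ 1) | (~ 1)) | (~ 1)) | (a | b))
2. [or_idem →] ((~ 1) | (~ 1))  →  (~ 1);  E = (((~ 1) | (~ 1)) | (a | b))
3. [or_idem →] ((~ 1) | (~ 1))  →  (~ 1);  cost 11 ≤ 11, done

((~ 1) | (a | b))   [cost 11]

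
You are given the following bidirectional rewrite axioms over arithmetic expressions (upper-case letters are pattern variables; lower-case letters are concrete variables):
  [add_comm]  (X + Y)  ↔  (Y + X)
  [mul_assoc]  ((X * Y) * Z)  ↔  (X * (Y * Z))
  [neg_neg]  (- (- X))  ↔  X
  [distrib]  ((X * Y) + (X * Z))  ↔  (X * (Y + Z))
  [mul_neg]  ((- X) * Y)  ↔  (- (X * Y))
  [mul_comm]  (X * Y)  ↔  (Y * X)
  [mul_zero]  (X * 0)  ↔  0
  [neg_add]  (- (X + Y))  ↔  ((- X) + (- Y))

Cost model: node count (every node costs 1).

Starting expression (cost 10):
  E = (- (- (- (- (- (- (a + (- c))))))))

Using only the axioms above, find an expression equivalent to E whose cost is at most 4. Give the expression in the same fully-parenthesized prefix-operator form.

step 1: neg_neg (→) rewrites (- (- (- (- (- (- (a + (- c)))))))) into (- (- (- (- (a + (- c))))))
step 2: neg_neg (→) rewrites (- (- (- (- (a + (- c)))))) into (- (- (a + (- c))))
step 3: neg_neg (→) rewrites (- (- (a + (- c)))) into (a + (- c)), reaching cost 4 (bound 4)

(a + (- c))   [cost 4]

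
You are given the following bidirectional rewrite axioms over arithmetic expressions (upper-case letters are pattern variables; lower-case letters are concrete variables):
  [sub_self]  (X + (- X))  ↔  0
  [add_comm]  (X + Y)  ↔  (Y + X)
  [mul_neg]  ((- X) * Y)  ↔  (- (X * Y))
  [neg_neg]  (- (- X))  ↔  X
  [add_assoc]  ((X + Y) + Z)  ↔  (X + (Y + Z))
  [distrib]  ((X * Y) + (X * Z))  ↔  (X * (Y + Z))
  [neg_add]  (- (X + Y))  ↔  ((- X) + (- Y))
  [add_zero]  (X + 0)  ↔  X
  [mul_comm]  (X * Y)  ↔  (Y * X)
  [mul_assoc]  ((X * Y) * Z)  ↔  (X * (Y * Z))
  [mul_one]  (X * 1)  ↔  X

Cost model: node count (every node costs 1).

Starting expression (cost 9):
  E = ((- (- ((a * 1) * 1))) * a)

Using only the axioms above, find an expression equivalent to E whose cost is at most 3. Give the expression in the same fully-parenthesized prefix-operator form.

1. [neg_neg →] (- (- ((a * 1) * 1)))  →  ((a * 1) * 1);  E = (((a * 1) * 1) * a)
2. [mul_one →] (a * 1)  →  a;  E = ((a * 1) * a)
3. [mul_one →] (a * 1)  →  a;  cost 3 ≤ 3, done

(a * a)   [cost 3]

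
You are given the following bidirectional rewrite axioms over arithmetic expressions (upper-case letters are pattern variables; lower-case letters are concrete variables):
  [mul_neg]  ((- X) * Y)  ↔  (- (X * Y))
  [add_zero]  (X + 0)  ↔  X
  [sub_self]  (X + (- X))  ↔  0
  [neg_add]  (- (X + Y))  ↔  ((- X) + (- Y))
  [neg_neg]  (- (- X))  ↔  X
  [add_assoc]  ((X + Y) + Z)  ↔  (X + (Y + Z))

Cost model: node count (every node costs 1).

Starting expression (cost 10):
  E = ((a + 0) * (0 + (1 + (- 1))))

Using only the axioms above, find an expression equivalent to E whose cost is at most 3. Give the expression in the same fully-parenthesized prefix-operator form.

(a * 0)   [cost 3]

step 1: sub_self (→) rewrites (1 + (- 1)) into 0, now ((a + 0) * (0 + 0))
step 2: add_zero (→) rewrites (a + 0) into a, now (a * (0 + 0))
step 3: add_zero (→) rewrites (0 + 0) into 0, reaching cost 3 (bound 3)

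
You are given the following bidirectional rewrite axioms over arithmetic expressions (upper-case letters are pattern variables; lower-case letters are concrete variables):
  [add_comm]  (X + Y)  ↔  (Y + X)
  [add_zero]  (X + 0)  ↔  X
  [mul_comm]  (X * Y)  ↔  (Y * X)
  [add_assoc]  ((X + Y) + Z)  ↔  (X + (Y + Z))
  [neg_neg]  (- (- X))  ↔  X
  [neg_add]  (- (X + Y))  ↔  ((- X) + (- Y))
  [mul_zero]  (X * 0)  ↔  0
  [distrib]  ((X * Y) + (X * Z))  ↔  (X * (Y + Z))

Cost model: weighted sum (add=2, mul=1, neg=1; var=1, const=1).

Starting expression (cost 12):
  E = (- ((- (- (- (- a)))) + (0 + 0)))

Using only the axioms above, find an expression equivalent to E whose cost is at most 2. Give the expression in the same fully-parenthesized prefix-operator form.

1. [neg_neg →] (- (- a))  →  a;  E = (- ((- (- a)) + (0 + 0)))
2. [neg_neg →] (- (- a))  →  a;  E = (- (a + (0 + 0)))
3. [add_zero →] (0 + 0)  →  0;  E = (- (a + 0))
4. [add_zero →] (a + 0)  →  a;  cost 2 ≤ 2, done

(- a)   [cost 2]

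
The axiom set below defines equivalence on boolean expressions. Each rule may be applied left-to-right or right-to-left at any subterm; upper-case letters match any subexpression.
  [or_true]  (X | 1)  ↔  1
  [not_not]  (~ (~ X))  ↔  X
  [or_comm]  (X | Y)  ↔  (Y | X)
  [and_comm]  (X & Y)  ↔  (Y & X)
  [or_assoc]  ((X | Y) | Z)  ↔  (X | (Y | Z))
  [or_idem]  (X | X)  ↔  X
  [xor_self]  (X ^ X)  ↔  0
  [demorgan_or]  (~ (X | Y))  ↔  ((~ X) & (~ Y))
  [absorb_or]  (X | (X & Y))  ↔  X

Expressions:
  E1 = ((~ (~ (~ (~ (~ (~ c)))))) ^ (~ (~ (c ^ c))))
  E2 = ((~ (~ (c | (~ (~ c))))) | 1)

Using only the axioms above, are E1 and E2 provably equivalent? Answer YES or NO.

NO

All listed rules preserve value, hence provable equivalence implies equal values everywhere; look for a separating assignment.
c=0 gives E1 ↦ 0, E2 ↦ 1; values differ ⇒ not provably equivalent.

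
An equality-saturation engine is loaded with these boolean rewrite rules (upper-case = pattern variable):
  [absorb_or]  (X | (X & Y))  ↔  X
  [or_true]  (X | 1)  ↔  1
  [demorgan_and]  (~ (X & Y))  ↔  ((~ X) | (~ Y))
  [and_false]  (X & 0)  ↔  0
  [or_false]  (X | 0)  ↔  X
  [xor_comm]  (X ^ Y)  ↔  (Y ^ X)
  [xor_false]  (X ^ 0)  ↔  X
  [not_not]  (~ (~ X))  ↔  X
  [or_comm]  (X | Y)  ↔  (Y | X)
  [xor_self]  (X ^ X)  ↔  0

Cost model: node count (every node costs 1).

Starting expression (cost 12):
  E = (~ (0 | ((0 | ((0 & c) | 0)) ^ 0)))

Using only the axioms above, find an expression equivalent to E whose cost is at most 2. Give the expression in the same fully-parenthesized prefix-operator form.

(~ 0)   [cost 2]

1. [or_false →] ((0 & c) | 0)  →  (0 & c);  E = (~ (0 | ((0 | (0 & c)) ^ 0)))
2. [absorb_or →] (0 | (0 & c))  →  0;  E = (~ (0 | (0 ^ 0)))
3. [xor_false →] (0 ^ 0)  →  0;  E = (~ (0 | 0))
4. [or_false →] (0 | 0)  →  0;  cost 2 ≤ 2, done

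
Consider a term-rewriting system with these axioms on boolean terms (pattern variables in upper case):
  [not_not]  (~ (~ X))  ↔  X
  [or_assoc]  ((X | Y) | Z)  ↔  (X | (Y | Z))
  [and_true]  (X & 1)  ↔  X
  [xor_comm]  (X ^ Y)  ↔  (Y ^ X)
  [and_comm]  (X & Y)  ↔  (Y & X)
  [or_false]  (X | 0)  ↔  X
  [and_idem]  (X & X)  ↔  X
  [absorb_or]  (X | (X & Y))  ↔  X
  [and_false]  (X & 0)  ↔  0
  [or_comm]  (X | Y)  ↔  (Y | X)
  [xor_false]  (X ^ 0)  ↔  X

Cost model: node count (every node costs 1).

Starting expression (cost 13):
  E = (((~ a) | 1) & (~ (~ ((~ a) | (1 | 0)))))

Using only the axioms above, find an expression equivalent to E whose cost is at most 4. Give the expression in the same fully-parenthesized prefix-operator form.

((~ a) | 1)   [cost 4]

1. [not_not →] (~ (~ ((~ a) | (1 | 0))))  →  ((~ a) | (1 | 0));  E = (((~ a) | 1) & ((~ a) | (1 | 0)))
2. [or_false →] (1 | 0)  →  1;  E = (((~ a) | 1) & ((~ a) | 1))
3. [and_idem →] (((~ a) | 1) & ((~ a) | 1))  →  ((~ a) | 1);  cost 4 ≤ 4, done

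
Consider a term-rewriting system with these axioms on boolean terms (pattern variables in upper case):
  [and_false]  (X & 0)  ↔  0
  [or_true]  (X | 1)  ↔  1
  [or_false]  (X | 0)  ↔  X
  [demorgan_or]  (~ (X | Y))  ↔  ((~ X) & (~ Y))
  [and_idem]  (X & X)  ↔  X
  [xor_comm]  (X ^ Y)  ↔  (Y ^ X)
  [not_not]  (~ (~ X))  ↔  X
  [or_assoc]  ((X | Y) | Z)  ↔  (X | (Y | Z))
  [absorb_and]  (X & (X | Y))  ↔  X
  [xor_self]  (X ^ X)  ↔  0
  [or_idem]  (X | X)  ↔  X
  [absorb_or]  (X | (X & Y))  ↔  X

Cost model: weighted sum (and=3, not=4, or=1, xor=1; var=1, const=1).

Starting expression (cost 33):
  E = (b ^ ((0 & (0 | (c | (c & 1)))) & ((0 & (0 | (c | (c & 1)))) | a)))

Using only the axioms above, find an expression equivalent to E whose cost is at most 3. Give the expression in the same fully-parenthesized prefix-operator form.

(1) ((0 & (0 | (c | (c & 1)))) & ((0 & (0 | (c | (c & 1)))) | a))  =[absorb_and →]=  (0 & (0 | (c | (c & 1))))    ⊢ (b ^ (0 & (0 | (c | (c & 1)))))
(2) (c | (c & 1))  =[absorb_or →]=  c    ⊢ (b ^ (0 & (0 | c)))
(3) (0 & (0 | c))  =[absorb_and →]=  0    ⊢ cost 3, within 3

(b ^ 0)   [cost 3]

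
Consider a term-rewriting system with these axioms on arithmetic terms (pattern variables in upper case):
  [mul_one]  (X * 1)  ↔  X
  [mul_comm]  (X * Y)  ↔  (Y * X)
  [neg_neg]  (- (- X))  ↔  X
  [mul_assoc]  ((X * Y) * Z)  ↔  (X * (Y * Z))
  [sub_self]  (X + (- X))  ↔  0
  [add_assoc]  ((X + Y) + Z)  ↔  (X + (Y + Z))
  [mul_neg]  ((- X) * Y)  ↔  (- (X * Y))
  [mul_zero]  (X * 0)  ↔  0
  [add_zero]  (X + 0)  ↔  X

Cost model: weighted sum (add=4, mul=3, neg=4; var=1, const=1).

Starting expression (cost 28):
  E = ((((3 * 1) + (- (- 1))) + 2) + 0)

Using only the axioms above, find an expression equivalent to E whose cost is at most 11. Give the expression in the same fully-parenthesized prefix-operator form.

((3 + 1) + 2)   [cost 11]

1. [neg_neg →] (- (- 1))  →  1;  E = ((((3 * 1) + 1) + 2) + 0)
2. [mul_one →] (3 * 1)  →  3;  E = (((3 + 1) + 2) + 0)
3. [add_zero →] (((3 + 1) + 2) + 0)  →  ((3 + 1) + 2);  cost 11 ≤ 11, done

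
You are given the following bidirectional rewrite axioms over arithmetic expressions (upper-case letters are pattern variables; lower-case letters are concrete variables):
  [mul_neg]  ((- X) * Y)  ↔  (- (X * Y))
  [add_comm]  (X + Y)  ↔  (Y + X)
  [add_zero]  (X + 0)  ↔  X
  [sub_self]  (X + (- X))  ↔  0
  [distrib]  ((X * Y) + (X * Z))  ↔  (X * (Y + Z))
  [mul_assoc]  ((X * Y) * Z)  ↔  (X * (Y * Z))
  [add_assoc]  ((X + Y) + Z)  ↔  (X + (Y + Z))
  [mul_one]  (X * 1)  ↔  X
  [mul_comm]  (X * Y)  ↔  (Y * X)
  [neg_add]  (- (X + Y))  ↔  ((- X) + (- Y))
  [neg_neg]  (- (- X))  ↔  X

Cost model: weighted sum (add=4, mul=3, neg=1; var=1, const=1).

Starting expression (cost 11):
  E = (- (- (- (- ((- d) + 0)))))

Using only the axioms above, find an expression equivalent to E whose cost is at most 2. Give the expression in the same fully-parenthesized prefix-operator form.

1. [add_zero →] ((- d) + 0)  →  (- d);  E = (- (- (- (- (- d)))))
2. [neg_neg →] (- (- (- d)))  →  (- d);  E = (- (- (- d)))
3. [neg_neg →] (- (- (- d)))  →  (- d);  cost 2 ≤ 2, done

(- d)   [cost 2]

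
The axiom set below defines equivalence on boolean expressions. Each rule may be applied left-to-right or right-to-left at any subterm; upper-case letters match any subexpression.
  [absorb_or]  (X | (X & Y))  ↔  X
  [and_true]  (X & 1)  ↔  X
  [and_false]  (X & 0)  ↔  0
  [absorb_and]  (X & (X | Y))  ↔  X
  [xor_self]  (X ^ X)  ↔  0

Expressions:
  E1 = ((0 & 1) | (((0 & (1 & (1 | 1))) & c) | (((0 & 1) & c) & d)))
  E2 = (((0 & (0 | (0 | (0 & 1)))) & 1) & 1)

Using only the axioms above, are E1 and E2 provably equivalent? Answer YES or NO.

1. [absorb_and →] (1 & (1 | 1))  →  1;  E1 = ((0 & 1) | (((0 & 1) & c) | (((0 & 1) & c) & d)))
2. [absorb_or →] (((0 & 1) & c) | (((0 & 1) & c) & d))  →  ((0 & 1) & c);  E1 = ((0 & 1) | ((0 & 1) & c))
3. [absorb_or →] ((0 & 1) | ((0 & 1) & c))  →  (0 & 1)
4. [absorb_and ←] 0  →  (0 & (0 | 0));  E1 = ((0 & (0 | 0)) & 1)
5. [absorb_or ←] 0  →  (0 | (0 & 1));  E1 = ((0 & (0 | (0 | (0 & 1)))) & 1)
6. [and_true ←] ((0 & (0 | (0 | (0 & 1)))) & 1)  →  (((0 & (0 | (0 | (0 & 1)))) & 1) & 1);  this is E2

YES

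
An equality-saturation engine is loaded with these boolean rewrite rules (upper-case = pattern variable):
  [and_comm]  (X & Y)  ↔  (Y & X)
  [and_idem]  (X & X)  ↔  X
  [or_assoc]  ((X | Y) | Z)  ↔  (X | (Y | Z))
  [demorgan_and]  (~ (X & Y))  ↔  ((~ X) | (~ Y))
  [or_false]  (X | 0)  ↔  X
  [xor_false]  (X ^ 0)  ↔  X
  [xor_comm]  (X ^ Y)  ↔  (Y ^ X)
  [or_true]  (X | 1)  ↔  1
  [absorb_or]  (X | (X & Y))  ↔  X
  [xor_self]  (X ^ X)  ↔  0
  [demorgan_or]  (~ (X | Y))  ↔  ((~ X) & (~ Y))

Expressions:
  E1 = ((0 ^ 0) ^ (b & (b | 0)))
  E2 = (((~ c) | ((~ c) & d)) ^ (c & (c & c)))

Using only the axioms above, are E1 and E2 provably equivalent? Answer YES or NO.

Every axiom is a valid identity, so a rewrite proof would force E1 and E2 to agree under every assignment.
At b=0, c=0, d=0: E1 = 0 but E2 = 1; they differ, so no derivation exists.

NO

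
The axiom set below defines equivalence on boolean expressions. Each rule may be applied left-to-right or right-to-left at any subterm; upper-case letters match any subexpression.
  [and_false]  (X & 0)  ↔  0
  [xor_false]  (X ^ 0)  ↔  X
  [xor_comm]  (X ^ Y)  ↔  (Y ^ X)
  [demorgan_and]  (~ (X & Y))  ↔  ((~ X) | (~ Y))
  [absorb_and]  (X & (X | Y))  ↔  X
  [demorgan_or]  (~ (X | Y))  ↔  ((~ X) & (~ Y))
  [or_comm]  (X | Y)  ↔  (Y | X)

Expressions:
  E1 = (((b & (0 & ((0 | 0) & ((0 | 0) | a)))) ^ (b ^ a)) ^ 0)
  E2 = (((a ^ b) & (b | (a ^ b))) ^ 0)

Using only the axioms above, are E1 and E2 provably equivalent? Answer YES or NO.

YES

(1) ((0 | 0) & ((0 | 0) | a))  =[absorb_and →]=  (0 | 0)    ⊢ (((b & (0 & (0 | 0))) ^ (b ^ a)) ^ 0)
(2) (0 & (0 | 0))  =[absorb_and →]=  0    ⊢ (((b & 0) ^ (b ^ a)) ^ 0)
(3) (b ^ a)  =[xor_comm →]=  (a ^ b)    ⊢ (((b & 0) ^ (a ^ b)) ^ 0)
(4) ((b & 0) ^ (a ^ b))  =[xor_comm →]=  ((a ^ b) ^ (b & 0))    ⊢ (((a ^ b) ^ (b & 0)) ^ 0)
(5) (b & 0)  =[and_false →]=  0    ⊢ (((a ^ b) ^ 0) ^ 0)
(6) ((a ^ b) ^ 0)  =[xor_false →]=  (a ^ b)    ⊢ ((a ^ b) ^ 0)
(7) (a ^ b)  =[absorb_and ←]=  ((a ^ b) & ((a ^ b) | b))    ⊢ (((a ^ b) & ((a ^ b) | b)) ^ 0)
(8) ((a ^ b) | b)  =[or_comm →]=  (b | (a ^ b))    ⊢ E2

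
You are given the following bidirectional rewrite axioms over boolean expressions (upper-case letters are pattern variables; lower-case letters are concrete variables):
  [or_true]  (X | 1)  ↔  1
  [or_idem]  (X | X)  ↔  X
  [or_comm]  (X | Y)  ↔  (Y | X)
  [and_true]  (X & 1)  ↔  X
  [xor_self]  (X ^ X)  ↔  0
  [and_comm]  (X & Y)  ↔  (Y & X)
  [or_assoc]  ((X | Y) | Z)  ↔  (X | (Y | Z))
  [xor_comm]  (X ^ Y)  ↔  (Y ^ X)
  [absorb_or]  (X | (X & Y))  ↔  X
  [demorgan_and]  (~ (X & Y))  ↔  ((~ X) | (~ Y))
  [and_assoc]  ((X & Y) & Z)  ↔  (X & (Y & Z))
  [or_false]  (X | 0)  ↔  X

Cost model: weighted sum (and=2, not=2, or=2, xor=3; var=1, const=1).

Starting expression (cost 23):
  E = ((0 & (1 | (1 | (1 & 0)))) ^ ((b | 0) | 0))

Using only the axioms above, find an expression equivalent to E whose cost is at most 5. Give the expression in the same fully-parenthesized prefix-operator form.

step 1: absorb_or (→) rewrites (1 | (1 & 0)) into 1, now ((0 & (1 | 1)) ^ ((b | 0) | 0))
step 2: or_false (→) rewrites ((b | 0) | 0) into (b | 0), now ((0 & (1 | 1)) ^ (b | 0))
step 3: or_false (→) rewrites (b | 0) into b, now ((0 & (1 | 1)) ^ b)
step 4: or_idem (→) rewrites (1 | 1) into 1, now ((0 & 1) ^ b)
step 5: and_true (→) rewrites (0 & 1) into 0, reaching cost 5 (bound 5)

(0 ^ b)   [cost 5]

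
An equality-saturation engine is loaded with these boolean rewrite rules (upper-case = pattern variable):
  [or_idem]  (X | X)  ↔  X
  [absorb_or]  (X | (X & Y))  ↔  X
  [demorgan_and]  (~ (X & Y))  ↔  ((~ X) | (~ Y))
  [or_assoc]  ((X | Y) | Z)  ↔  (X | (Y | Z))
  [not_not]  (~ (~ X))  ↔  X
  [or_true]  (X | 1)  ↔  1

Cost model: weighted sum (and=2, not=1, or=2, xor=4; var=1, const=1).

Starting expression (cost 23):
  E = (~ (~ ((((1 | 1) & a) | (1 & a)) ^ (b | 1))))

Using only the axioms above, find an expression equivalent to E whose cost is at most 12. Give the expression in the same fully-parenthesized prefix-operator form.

((1 & a) ^ (b | 1))   [cost 12]

1. [or_idem →] (1 | 1)  →  1;  E = (~ (~ (((1 & a) | (1 & a)) ^ (b | 1))))
2. [or_idem →] ((1 & a) | (1 & a))  →  (1 & a);  E = (~ (~ ((1 & a) ^ (b | 1))))
3. [not_not →] (~ (~ ((1 & a) ^ (b | 1))))  →  ((1 & a) ^ (b | 1));  cost 12 ≤ 12, done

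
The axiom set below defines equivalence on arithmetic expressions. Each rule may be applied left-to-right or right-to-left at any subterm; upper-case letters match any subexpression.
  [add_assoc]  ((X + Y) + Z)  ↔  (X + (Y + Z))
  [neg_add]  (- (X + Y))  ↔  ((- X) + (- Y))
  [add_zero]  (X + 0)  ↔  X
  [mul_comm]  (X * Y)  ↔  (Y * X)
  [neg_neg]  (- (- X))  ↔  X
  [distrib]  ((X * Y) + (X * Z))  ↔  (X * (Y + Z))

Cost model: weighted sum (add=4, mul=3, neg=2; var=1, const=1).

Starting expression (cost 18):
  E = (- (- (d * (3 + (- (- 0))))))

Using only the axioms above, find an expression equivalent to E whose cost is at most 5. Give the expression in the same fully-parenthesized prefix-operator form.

(d * 3)   [cost 5]

1. [neg_neg →] (- (- 0))  →  0;  E = (- (- (d * (3 + 0))))
2. [add_zero →] (3 + 0)  →  3;  E = (- (- (d * 3)))
3. [neg_neg →] (- (- (d * 3)))  →  (d * 3);  cost 5 ≤ 5, done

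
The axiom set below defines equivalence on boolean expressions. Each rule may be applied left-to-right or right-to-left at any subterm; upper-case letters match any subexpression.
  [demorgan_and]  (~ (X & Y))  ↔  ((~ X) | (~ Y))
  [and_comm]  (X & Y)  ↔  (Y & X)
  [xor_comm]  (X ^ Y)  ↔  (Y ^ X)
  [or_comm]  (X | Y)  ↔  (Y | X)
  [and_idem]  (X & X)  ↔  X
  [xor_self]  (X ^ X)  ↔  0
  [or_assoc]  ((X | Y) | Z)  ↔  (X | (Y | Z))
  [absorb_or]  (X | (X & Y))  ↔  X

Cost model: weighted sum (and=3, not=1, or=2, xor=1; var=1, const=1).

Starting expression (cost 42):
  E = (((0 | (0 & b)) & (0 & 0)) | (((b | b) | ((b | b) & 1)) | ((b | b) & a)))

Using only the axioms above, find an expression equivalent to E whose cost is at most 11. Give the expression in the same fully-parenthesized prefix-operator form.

step 1: absorb_or (→) rewrites ((b | b) | ((b | b) & 1)) into (b | b), now (((0 | (0 & b)) & (0 & 0)) | ((b | b) | ((b | b) & a)))
step 2: absorb_or (→) rewrites ((b | b) | ((b | b) & a)) into (b | b), now (((0 | (0 & b)) & (0 & 0)) | (b | b))
step 3: and_idem (→) rewrites (0 & 0) into 0, now (((0 | (0 & b)) & 0) | (b | b))
step 4: absorb_or (→) rewrites (0 | (0 & b)) into 0, reaching cost 11 (bound 11)

((0 & 0) | (b | b))   [cost 11]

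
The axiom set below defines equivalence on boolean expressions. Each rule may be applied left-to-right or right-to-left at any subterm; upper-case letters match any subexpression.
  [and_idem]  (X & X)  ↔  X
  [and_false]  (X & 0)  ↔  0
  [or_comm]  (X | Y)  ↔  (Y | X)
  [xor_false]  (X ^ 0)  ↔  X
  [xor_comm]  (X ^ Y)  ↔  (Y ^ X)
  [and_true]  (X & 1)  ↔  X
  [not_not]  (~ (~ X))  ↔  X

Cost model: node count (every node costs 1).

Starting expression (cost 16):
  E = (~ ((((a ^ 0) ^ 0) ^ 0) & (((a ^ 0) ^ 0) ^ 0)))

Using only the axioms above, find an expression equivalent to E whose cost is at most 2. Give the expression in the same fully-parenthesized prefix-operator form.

(1) ((((a ^ 0) ^ 0) ^ 0) & (((a ^ 0) ^ 0) ^ 0))  =[and_idem →]=  (((a ^ 0) ^ 0) ^ 0)    ⊢ (~ (((a ^ 0) ^ 0) ^ 0))
(2) ((a ^ 0) ^ 0)  =[xor_false →]=  (a ^ 0)    ⊢ (~ ((a ^ 0) ^ 0))
(3) (a ^ 0)  =[xor_false →]=  a    ⊢ (~ (a ^ 0))
(4) (a ^ 0)  =[xor_false →]=  a    ⊢ cost 2, within 2

(~ a)   [cost 2]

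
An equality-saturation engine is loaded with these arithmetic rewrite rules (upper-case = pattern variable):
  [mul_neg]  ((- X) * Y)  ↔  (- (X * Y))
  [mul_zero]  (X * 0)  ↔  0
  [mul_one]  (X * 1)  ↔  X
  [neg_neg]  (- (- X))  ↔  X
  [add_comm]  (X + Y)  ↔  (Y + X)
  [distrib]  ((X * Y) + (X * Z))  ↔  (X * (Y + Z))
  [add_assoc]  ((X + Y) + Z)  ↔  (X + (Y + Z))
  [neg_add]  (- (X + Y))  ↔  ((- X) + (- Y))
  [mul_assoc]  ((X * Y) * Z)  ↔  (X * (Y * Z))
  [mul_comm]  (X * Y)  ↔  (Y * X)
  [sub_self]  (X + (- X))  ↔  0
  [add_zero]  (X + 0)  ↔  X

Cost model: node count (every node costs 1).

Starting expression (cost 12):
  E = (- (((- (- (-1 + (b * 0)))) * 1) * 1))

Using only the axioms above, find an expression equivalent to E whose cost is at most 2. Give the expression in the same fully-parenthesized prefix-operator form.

1. [neg_neg →] (- (- (-1 + (b * 0))))  →  (-1 + (b * 0));  E = (- (((-1 + (b * 0)) * 1) * 1))
2. [mul_zero →] (b * 0)  →  0;  E = (- (((-1 + 0) * 1) * 1))
3. [mul_one →] (((-1 + 0) * 1) * 1)  →  ((-1 + 0) * 1);  E = (- ((-1 + 0) * 1))
4. [add_zero →] (-1 + 0)  →  -1;  E = (- (-1 * 1))
5. [mul_one →] (-1 * 1)  →  -1;  cost 2 ≤ 2, done

(- -1)   [cost 2]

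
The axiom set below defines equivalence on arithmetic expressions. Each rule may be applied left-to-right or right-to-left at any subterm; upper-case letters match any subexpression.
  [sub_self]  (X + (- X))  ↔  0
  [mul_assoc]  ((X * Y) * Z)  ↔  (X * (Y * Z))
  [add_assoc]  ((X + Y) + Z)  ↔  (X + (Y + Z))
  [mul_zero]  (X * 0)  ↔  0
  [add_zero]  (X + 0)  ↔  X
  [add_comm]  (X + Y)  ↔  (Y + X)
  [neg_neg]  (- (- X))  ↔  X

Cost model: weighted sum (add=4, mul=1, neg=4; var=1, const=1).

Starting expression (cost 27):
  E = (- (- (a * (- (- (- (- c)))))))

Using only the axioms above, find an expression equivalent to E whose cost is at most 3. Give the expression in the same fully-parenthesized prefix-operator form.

1. [neg_neg →] (- (- (- (- c))))  →  (- (- c));  E = (- (- (a * (- (- c)))))
2. [neg_neg →] (- (- (a * (- (- c)))))  →  (a * (- (- c)))
3. [neg_neg →] (- (- c))  →  c;  cost 3 ≤ 3, done

(a * c)   [cost 3]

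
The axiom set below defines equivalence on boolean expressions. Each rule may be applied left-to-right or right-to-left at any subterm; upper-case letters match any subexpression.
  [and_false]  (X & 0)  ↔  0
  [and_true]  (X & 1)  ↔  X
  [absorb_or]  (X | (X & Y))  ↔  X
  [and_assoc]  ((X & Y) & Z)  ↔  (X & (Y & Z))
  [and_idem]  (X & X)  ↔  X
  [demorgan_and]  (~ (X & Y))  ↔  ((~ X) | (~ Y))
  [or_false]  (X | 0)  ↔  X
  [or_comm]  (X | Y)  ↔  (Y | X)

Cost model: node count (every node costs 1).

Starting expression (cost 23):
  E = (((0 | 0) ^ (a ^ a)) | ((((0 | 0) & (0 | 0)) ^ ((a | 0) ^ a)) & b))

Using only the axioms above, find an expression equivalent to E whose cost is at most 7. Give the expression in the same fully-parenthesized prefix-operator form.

(1) (a | 0)  =[or_false →]=  a    ⊢ (((0 | 0) ^ (a ^ a)) | ((((0 | 0) & (0 | 0)) ^ (a ^ a)) & b))
(2) ((0 | 0) & (0 | 0))  =[and_idem →]=  (0 | 0)    ⊢ (((0 | 0) ^ (a ^ a)) | (((0 | 0) ^ (a ^ a)) & b))
(3) (((0 | 0) ^ (a ^ a)) | (((0 | 0) ^ (a ^ a)) & b))  =[absorb_or →]=  ((0 | 0) ^ (a ^ a))    ⊢ cost 7, within 7

((0 | 0) ^ (a ^ a))   [cost 7]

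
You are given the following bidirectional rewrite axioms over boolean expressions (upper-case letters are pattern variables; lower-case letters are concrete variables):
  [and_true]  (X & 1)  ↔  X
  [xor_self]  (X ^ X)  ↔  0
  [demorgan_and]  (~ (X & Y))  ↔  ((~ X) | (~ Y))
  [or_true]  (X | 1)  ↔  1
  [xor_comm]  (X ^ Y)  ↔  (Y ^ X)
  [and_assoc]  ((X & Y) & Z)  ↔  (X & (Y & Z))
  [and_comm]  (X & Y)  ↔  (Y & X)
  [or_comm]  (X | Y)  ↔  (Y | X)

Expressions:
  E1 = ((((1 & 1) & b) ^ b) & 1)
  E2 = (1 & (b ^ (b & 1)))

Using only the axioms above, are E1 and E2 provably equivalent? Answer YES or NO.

YES

1. [and_true →] ((((1 & 1) & b) ^ b) & 1)  →  (((1 & 1) & b) ^ b)
2. [and_true →] (1 & 1)  →  1;  E1 = ((1 & b) ^ b)
3. [and_comm →] (1 & b)  →  (b & 1);  E1 = ((b & 1) ^ b)
4. [and_true →] (b & 1)  →  b;  E1 = (b ^ b)
5. [and_true ←] (b ^ b)  →  ((b ^ b) & 1)
6. [and_true ←] b  →  (b & 1);  E1 = ((b ^ (b & 1)) & 1)
7. [and_comm →] ((b ^ (b & 1)) & 1)  →  (1 & (b ^ (b & 1)));  this is E2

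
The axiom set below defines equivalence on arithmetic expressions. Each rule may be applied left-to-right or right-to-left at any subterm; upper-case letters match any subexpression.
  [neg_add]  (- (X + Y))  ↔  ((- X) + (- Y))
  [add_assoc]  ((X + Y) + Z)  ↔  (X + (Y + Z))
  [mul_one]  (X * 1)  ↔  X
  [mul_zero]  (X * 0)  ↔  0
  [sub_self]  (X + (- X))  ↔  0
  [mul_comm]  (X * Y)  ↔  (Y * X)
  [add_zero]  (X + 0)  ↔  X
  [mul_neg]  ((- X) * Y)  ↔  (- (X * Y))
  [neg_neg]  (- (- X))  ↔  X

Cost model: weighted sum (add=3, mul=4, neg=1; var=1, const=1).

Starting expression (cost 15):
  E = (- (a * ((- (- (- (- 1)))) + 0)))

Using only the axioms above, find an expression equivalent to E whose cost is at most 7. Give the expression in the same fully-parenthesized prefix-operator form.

(- (a * 1))   [cost 7]

1. [neg_neg →] (- (- (- (- 1))))  →  (- (- 1));  E = (- (a * ((- (- 1)) + 0)))
2. [add_zero →] ((- (- 1)) + 0)  →  (- (- 1));  E = (- (a * (- (- 1))))
3. [neg_neg →] (- (- 1))  →  1;  cost 7 ≤ 7, done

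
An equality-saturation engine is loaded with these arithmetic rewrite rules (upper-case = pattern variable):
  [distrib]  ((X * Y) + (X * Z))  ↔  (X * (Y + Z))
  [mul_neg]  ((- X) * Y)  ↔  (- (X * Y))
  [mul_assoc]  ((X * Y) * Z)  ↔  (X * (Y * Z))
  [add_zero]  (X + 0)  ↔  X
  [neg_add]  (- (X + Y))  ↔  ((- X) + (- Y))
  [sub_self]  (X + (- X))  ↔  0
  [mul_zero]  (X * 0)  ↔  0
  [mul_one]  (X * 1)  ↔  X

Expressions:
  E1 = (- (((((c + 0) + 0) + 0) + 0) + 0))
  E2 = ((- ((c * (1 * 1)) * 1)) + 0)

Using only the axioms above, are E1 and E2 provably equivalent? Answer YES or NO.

YES

1. [add_zero →] (((((c + 0) + 0) + 0) + 0) + 0)  →  ((((c + 0) + 0) + 0) + 0);  E1 = (- ((((c + 0) + 0) + 0) + 0))
2. [add_zero →] (c + 0)  →  c;  E1 = (- (((c + 0) + 0) + 0))
3. [add_zero →] ((c + 0) + 0)  →  (c + 0);  E1 = (- ((c + 0) + 0))
4. [add_zero →] (c + 0)  →  c;  E1 = (- (c + 0))
5. [add_zero →] (c + 0)  →  c;  E1 = (- c)
6. [add_zero ←] (- c)  →  ((- c) + 0)
7. [mul_one ←] c  →  (c * 1);  E1 = ((- (c * 1)) + 0)
8. [mul_one ←] c  →  (c * 1);  E1 = ((- ((c * 1) * 1)) + 0)
9. [mul_one ←] 1  →  (1 * 1);  this is E2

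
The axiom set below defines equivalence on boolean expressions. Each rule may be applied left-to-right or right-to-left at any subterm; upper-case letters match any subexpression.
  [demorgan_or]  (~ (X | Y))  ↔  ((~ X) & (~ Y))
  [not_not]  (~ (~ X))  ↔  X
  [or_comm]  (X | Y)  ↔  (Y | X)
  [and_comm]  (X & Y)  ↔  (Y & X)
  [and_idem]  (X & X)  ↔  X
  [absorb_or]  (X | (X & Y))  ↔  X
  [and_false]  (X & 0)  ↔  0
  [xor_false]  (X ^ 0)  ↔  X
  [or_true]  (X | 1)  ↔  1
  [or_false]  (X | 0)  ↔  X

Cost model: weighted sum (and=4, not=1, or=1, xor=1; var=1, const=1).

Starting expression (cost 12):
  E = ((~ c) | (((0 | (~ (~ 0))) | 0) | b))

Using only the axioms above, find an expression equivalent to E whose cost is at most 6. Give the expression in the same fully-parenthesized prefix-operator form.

(1) (~ (~ 0))  =[not_not →]=  0    ⊢ ((~ c) | (((0 | 0) | 0) | b))
(2) (0 | 0)  =[or_false →]=  0    ⊢ ((~ c) | ((0 | 0) | b))
(3) (0 | 0)  =[or_false →]=  0    ⊢ cost 6, within 6

((~ c) | (0 | b))   [cost 6]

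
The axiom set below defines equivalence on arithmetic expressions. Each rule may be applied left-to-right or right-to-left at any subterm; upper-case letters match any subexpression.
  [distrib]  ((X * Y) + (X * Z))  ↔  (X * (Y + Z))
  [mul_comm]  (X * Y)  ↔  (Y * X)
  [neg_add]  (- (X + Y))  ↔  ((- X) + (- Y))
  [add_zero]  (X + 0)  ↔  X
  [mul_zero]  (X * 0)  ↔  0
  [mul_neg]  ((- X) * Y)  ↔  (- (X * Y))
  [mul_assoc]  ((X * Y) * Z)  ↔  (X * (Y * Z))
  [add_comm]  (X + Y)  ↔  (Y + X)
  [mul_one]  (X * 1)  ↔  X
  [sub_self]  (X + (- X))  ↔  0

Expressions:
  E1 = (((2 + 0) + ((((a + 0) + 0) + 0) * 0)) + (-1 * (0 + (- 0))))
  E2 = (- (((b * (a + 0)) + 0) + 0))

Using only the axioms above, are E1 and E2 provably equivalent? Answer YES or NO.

Every axiom is a valid identity, so a rewrite proof would force E1 and E2 to agree under every assignment.
At a=0, b=0: E1 = 2 but E2 = 0; they differ, so no derivation exists.

NO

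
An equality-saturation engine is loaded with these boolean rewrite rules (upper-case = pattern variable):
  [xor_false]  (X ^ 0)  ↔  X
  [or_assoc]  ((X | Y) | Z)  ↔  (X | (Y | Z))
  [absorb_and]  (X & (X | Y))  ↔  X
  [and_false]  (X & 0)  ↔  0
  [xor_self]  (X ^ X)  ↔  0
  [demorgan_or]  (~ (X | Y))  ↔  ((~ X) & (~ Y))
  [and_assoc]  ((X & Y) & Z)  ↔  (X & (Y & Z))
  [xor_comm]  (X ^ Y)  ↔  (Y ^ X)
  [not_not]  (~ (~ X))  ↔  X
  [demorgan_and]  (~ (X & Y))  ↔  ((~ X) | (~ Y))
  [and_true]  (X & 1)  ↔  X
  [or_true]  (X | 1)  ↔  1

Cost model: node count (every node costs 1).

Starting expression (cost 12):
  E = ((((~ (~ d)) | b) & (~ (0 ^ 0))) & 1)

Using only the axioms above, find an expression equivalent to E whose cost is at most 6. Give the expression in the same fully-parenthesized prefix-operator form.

((d | b) & (~ 0))   [cost 6]

1. [and_true →] ((((~ (~ d)) | b) & (~ (0 ^ 0))) & 1)  →  (((~ (~ d)) | b) & (~ (0 ^ 0)))
2. [xor_false →] (0 ^ 0)  →  0;  E = (((~ (~ d)) | b) & (~ 0))
3. [not_not →] (~ (~ d))  →  d;  cost 6 ≤ 6, done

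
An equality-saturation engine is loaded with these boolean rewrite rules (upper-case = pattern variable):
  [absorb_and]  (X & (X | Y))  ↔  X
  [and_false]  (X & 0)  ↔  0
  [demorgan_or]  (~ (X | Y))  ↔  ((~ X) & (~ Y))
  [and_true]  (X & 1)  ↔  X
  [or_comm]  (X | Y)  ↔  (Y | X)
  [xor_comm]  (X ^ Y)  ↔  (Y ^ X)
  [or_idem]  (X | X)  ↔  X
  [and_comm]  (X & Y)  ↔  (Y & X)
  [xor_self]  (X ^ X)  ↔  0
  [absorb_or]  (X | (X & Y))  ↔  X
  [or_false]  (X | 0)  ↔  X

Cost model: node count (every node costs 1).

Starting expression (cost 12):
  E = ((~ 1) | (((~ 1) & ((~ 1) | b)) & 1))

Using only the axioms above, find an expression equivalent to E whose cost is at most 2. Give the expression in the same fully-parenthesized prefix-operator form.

(1) ((~ 1) & ((~ 1) | b))  =[absorb_and →]=  (~ 1)    ⊢ ((~ 1) | ((~ 1) & 1))
(2) ((~ 1) & 1)  =[and_true →]=  (~ 1)    ⊢ ((~ 1) | (~ 1))
(3) ((~ 1) | (~ 1))  =[or_idem →]=  (~ 1)    ⊢ cost 2, within 2

(~ 1)   [cost 2]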